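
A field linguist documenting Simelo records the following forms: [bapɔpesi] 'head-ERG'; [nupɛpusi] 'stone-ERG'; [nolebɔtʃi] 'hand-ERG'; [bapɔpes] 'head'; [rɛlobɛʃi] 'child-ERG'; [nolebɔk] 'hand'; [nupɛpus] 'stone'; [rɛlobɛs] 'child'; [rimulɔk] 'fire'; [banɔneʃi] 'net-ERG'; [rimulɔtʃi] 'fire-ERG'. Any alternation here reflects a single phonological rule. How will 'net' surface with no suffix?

The root 'child' surfaces as [rɛlobɛʃi] and [rɛlobɛs], with a stem-final [ʃ] ~ [s] alternation.
But 'stone' keeps [s] in both environments ([nupɛpusi], [nupɛpus]), so there is no rule changing /s/ to [ʃ] before the ERG suffix.
The alternation reflects depalatalization: palato-alveolar /tʃ/ and /ʃ/ become [k] and [s] when no front vowel follows. /ʃ/ is underlying.
From [banɔneʃi] the stem 'net' is /banɔneʃ/; when no front vowel follows this yields [banɔnes].

[banɔnes]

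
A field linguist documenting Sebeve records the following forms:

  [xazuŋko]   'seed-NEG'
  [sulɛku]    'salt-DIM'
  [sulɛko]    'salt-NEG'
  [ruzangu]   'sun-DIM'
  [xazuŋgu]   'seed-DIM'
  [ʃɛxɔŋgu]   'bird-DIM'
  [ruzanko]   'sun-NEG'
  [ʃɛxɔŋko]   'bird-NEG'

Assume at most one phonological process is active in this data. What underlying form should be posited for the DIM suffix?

/-gu/

The DIM suffix surfaces as [-gu] and [-ku], depending on the final segment of the stem.
The NEG suffix, which begins with [k], is invariant after every stem; so [k] is not altered by any rule here.
The DIM suffix is therefore /-gu/ underlyingly, with post-vocalic devoicing: voiced stops become voiceless after a vowel.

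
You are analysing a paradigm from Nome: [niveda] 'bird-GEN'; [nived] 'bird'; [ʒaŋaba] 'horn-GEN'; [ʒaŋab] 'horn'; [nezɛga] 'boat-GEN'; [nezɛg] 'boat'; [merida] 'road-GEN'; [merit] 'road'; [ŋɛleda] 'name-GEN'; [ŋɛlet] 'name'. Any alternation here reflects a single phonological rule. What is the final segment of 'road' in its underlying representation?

In [merida] and [merit] the final segment of 'road' alternates: [d] ~ [t].
Compare 'bird', with invariant [d] in [niveda] and [nived]: an analysis with underlying /d/ and a rule producing [t] in isolation would wrongly predict alternation here too.
So /t/ is underlying, and a rule of intervocalic voicing — voiceless stops become voiced between vowels — gives [d].

/t/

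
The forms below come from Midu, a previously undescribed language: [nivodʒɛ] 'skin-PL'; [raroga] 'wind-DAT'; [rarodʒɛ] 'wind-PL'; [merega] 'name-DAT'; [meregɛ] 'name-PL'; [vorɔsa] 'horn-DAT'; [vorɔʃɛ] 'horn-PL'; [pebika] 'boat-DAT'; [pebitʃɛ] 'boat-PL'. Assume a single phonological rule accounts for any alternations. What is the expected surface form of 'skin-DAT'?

[nivoga]

In [raroga] and [rarodʒɛ] the final segment of 'wind' alternates: [g] ~ [dʒ].
The stem 'name' ([merega], [meregɛ]) shows [g] unchanged in both environments, so [g] cannot be basic with [dʒ] derived before the PL suffix.
So /dʒ/ is underlying, and a rule of depalatalization — palato-alveolar /tʃ/, /dʒ/ and /ʃ/ become [k], [g] and [s] when no front vowel follows — gives [g].
From [nivodʒɛ] the stem 'skin' is /nivodʒ/; when no front vowel follows this yields [nivoga].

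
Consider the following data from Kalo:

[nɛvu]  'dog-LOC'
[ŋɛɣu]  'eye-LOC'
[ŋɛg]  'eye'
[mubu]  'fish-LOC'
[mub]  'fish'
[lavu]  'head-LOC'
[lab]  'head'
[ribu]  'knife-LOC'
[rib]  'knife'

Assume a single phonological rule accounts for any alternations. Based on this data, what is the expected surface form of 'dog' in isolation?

'head' shows [v] ~ [b] at the end of the stem ([lavu] vs [lab]).
Compare 'knife', with invariant [b] in [ribu] and [rib]: an analysis with underlying /b/ and a rule producing [v] before the LOC suffix would wrongly predict alternation here too.
So /v/ is underlying, and a rule of word-final hardening — voiced fricatives become stops word-finally — gives [b].
The one attested form of 'dog', [nɛvu], shows underlying /nɛv/. Applying the same rule word-finally gives [nɛb].

[nɛb]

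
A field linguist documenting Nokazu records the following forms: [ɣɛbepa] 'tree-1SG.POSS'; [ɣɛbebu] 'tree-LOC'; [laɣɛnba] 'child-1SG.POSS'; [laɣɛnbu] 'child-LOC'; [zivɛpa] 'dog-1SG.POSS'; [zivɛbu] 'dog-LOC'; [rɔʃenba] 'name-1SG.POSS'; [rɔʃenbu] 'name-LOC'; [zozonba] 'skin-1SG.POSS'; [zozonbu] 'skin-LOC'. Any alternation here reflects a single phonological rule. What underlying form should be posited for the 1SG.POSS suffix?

The 1SG.POSS morpheme has two allomorphs, [-ba] and [-pa].
By contrast the LOC suffix keeps its initial [b] throughout — that segment must be underlying.
The 1SG.POSS suffix is therefore /-pa/ underlyingly, with post-nasal voicing: voiceless stops become voiced after a nasal.

/-pa/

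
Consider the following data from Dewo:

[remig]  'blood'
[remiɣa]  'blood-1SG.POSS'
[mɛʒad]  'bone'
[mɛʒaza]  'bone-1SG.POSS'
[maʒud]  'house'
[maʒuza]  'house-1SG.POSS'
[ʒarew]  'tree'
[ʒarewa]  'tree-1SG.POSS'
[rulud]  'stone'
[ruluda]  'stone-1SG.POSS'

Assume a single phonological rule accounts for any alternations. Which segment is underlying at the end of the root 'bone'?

/z/

'bone' shows [d] ~ [z] at the end of the stem ([mɛʒad] vs [mɛʒaza]).
Compare 'stone', with invariant [d] in [rulud] and [ruluda]: an analysis with underlying /d/ and a rule producing [z] before the 1SG.POSS suffix would wrongly predict alternation here too.
Therefore /z/ is basic and [d] is derived by word-final hardening (voiced fricatives become stops word-finally).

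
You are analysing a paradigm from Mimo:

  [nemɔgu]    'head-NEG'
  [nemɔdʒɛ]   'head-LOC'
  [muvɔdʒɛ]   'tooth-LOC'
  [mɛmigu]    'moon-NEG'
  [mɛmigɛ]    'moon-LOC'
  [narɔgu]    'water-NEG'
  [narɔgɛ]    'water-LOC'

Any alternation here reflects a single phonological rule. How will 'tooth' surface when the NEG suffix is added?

[muvɔgu]

The stem for 'head' ends in [g] in [nemɔgu] but [dʒ] in [nemɔdʒɛ].
The stem 'water' ([narɔgu], [narɔgɛ]) shows [g] unchanged in both environments, so [g] cannot be basic with [dʒ] derived before the LOC suffix.
Therefore /dʒ/ is basic and [g] is derived by depalatalization (palato-alveolar /dʒ/ becomes [g] when no front vowel follows).
From [muvɔdʒɛ] the stem 'tooth' is /muvɔdʒ/; when no front vowel follows this yields [muvɔgu].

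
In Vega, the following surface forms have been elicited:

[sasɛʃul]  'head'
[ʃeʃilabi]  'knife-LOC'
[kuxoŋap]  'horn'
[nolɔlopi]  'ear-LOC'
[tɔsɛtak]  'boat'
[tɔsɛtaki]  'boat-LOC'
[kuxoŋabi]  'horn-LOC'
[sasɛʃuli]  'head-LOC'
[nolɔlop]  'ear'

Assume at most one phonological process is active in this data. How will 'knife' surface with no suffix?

'horn' shows [p] ~ [b] at the end of the stem ([kuxoŋap] vs [kuxoŋabi]).
The stem 'ear' ([nolɔlop], [nolɔlopi]) shows [p] unchanged in both environments, so [p] cannot be basic with [b] derived before the LOC suffix.
So /b/ is underlying, and a rule of word-final obstruent devoicing — voiced obstruents become voiceless word-finally — gives [p].
The one attested form of 'knife', [ʃeʃilabi], shows underlying /ʃeʃilab/. Applying the same rule word-finally gives [ʃeʃilap].

[ʃeʃilap]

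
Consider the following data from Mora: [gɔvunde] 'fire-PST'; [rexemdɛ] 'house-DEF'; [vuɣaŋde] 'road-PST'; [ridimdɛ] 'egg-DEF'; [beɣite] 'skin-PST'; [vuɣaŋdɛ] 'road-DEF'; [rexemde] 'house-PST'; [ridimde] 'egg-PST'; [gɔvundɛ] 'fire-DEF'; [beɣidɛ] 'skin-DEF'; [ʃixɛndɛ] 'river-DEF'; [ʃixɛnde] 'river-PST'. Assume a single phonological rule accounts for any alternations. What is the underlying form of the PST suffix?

/-te/

The PST morpheme has two allomorphs, [-de] and [-te].
The DEF suffix, which begins with [d], is invariant after every stem; so [d] is not altered by any rule here.
The PST suffix is therefore /-te/ underlyingly, with post-nasal voicing: voiceless stops become voiced after a nasal.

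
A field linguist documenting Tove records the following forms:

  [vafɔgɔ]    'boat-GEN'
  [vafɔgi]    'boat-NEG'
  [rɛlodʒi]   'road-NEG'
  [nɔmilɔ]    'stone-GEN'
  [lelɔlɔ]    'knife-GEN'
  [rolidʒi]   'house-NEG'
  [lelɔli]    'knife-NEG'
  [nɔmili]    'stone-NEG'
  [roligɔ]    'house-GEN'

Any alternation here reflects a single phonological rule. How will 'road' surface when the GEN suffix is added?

[rɛlogɔ]

In [rolidʒi] and [roligɔ] the final segment of 'house' alternates: [dʒ] ~ [g].
Compare 'boat', with invariant [g] in [vafɔgi] and [vafɔgɔ]: an analysis with underlying /g/ and a rule producing [dʒ] before the NEG suffix would wrongly predict alternation here too.
The underlying segment must be /dʒ/; palato-alveolar /dʒ/ becomes [g] when no front vowel follows, yielding [g] there.
The one attested form of 'road', [rɛlodʒi], shows underlying /rɛlodʒ/. Applying the same rule when no front vowel follows gives [rɛlogɔ].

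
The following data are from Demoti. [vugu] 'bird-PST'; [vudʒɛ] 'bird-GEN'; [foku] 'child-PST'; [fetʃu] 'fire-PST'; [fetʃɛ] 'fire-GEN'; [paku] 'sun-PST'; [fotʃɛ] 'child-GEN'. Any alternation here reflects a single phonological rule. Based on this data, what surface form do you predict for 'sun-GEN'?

In [fotʃɛ] and [foku] the final segment of 'child' alternates: [tʃ] ~ [k].
Compare 'fire', with invariant [tʃ] in [fetʃɛ] and [fetʃu]: an analysis with underlying /tʃ/ and a rule producing [k] before the PST suffix would wrongly predict alternation here too.
The alternation reflects palatalization before a front vowel: /k/ and /g/ become palato-alveolar [tʃ] and [dʒ] before a front vowel. /k/ is underlying.
The one attested form of 'sun', [paku], shows underlying /pak/. Applying the same rule before a front vowel gives [patʃɛ].

[patʃɛ]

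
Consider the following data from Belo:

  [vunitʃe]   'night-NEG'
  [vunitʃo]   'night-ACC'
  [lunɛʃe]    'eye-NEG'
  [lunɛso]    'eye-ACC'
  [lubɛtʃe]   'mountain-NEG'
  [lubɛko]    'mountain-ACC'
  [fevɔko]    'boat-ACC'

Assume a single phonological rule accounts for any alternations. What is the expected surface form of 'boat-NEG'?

[fevɔtʃe]

The root 'mountain' surfaces as [lubɛtʃe] and [lubɛko], with a stem-final [tʃ] ~ [k] alternation.
But 'night' keeps [tʃ] in both environments ([vunitʃe], [vunitʃo]), so there is no rule changing /tʃ/ to [k] before the ACC suffix.
So /k/ is underlying, and a rule of palatalization before a front vowel — /k/ and /s/ become palato-alveolar [tʃ] and [ʃ] before a front vowel — gives [tʃ].
From [fevɔko] the stem 'boat' is /fevɔk/; before a front vowel this yields [fevɔtʃe].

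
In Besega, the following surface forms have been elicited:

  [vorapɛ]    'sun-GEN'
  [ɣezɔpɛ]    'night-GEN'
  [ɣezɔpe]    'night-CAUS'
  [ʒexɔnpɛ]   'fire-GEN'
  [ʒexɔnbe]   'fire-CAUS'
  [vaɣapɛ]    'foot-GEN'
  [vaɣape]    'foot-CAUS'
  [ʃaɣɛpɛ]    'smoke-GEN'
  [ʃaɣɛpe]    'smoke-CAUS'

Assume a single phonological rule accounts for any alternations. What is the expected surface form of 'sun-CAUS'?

[vorape]

The CAUS suffix surfaces as [-be] and [-pe], depending on the final segment of the stem.
By contrast the GEN suffix keeps its initial [p] throughout — that segment must be underlying.
So the underlying form is /-be/, and voiced stops become voiceless after a vowel.
After 'sun', which ends in a vowel, the suffix surfaces as [-pe], giving [vorape].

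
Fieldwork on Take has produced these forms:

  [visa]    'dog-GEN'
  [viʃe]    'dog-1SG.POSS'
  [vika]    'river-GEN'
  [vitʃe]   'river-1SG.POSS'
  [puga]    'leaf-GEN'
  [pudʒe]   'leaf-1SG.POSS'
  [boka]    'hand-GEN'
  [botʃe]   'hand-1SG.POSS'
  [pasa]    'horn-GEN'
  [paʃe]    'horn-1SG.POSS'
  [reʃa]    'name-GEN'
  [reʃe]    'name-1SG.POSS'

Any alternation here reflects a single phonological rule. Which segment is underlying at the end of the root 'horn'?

/s/

The root 'horn' surfaces as [pasa] and [paʃe], with a stem-final [s] ~ [ʃ] alternation.
The stem 'name' ([reʃa], [reʃe]) shows [ʃ] unchanged in both environments, so [ʃ] cannot be basic with [s] derived before the GEN suffix.
The alternation reflects palatalization before a front vowel: /k/, /g/ and /s/ become palato-alveolar [tʃ], [dʒ] and [ʃ] before a front vowel. /s/ is underlying.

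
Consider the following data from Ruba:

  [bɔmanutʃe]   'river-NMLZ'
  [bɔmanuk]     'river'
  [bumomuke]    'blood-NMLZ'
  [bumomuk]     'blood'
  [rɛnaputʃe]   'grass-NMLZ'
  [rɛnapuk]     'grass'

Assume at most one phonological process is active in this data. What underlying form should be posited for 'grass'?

/rɛnaputʃ/

'grass' shows [tʃ] ~ [k] at the end of the stem ([rɛnaputʃe] vs [rɛnapuk]).
The stem 'blood' ([bumomuke], [bumomuk]) shows [k] unchanged in both environments, so [k] cannot be basic with [tʃ] derived before the NMLZ suffix.
The underlying segment must be /tʃ/; palato-alveolar /tʃ/ becomes [k] when no front vowel follows, yielding [k] there.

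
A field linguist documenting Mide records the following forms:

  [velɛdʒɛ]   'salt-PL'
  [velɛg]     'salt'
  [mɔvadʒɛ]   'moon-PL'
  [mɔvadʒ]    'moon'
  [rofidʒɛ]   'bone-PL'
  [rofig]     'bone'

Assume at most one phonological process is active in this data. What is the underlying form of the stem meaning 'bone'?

/rofig/

In [rofidʒɛ] and [rofig] the final segment of 'bone' alternates: [dʒ] ~ [g].
But 'moon' keeps [dʒ] in both environments ([mɔvadʒɛ], [mɔvadʒ]), so there is no rule changing /dʒ/ to [g] in isolation.
The underlying segment must be /g/; /g/ becomes palato-alveolar [dʒ] before a front vowel, yielding [dʒ] there.
The underlying form of 'bone' is therefore /rofig/.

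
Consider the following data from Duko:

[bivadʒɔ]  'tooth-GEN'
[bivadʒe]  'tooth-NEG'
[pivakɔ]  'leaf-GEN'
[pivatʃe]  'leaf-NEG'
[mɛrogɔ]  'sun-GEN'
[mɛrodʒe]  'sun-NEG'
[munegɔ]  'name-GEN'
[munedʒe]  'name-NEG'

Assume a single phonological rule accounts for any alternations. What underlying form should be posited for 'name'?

/muneg/

In [munegɔ] and [munedʒe] the final segment of 'name' alternates: [g] ~ [dʒ].
The stem 'tooth' ([bivadʒɔ], [bivadʒe]) shows [dʒ] unchanged in both environments, so [dʒ] cannot be basic with [g] derived before the GEN suffix.
The underlying segment must be /g/; /k/ and /g/ become palato-alveolar [tʃ] and [dʒ] before a front vowel, yielding [dʒ] there.
So 'name' = /muneg/.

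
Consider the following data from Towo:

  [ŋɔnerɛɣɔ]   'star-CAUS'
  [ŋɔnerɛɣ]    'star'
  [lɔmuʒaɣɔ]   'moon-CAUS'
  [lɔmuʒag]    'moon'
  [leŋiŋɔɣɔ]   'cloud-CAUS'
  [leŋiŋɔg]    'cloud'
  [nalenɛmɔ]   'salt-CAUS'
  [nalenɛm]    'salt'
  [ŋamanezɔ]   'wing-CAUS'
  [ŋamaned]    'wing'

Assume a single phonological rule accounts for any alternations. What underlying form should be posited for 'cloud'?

/leŋiŋɔg/

The root 'cloud' surfaces as [leŋiŋɔɣɔ] and [leŋiŋɔg], with a stem-final [ɣ] ~ [g] alternation.
Compare 'star', with invariant [ɣ] in [ŋɔnerɛɣɔ] and [ŋɔnerɛɣ]: an analysis with underlying /ɣ/ and a rule producing [g] in isolation would wrongly predict alternation here too.
Therefore /g/ is basic and [ɣ] is derived by intervocalic spirantization (voiced stops become fricatives between vowels).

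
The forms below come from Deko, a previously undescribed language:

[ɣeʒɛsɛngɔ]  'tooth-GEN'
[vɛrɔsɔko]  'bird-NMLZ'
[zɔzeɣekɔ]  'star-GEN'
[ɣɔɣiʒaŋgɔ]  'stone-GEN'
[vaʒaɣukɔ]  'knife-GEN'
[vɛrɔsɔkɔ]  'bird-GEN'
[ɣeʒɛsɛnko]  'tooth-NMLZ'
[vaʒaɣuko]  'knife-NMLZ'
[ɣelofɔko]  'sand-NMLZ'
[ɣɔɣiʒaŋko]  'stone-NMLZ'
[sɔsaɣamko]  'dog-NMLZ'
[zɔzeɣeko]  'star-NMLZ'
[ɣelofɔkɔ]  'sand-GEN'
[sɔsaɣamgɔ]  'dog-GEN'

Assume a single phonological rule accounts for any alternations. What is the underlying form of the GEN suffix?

/-gɔ/

The GEN suffix surfaces as [-gɔ] and [-kɔ], depending on the final segment of the stem.
The NMLZ suffix, which begins with [k], is invariant after every stem; so [k] is not altered by any rule here.
The GEN suffix is therefore /-gɔ/ underlyingly, with post-vocalic devoicing: voiced stops become voiceless after a vowel.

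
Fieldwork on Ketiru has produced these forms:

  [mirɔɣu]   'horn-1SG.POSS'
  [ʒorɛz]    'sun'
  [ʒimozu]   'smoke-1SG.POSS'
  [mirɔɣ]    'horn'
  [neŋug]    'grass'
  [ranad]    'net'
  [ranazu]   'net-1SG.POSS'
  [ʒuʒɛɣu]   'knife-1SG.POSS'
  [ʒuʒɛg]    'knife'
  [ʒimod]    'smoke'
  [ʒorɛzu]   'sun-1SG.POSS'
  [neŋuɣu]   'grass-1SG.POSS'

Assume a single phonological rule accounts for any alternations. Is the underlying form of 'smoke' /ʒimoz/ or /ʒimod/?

The root 'smoke' surfaces as [ʒimod] and [ʒimozu], with a stem-final [d] ~ [z] alternation.
The stem 'sun' ([ʒorɛz], [ʒorɛzu]) shows [z] unchanged in both environments, so [z] cannot be basic with [d] derived in isolation.
Therefore /d/ is basic and [z] is derived by intervocalic spirantization (voiced stops become fricatives between vowels).

/ʒimod/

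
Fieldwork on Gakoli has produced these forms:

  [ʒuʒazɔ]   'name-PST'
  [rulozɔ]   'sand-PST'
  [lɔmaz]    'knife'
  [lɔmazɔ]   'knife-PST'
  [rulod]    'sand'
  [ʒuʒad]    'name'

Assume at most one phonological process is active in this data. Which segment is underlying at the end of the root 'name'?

/d/

'name' shows [d] ~ [z] at the end of the stem ([ʒuʒad] vs [ʒuʒazɔ]).
But 'knife' keeps [z] in both environments ([lɔmaz], [lɔmazɔ]), so there is no rule changing /z/ to [d] in isolation.
Therefore /d/ is basic and [z] is derived by intervocalic spirantization (voiced stops become fricatives between vowels).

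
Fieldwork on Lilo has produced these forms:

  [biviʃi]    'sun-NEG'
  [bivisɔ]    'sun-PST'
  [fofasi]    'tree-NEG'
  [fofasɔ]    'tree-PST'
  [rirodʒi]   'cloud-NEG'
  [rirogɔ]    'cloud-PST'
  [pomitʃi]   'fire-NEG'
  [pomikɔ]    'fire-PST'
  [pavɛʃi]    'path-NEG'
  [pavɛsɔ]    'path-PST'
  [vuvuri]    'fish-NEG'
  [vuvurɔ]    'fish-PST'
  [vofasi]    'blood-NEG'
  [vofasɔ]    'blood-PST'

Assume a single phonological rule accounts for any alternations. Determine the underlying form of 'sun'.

'sun' shows [ʃ] ~ [s] at the end of the stem ([biviʃi] vs [bivisɔ]).
The stem 'tree' ([fofasi], [fofasɔ]) shows [s] unchanged in both environments, so [s] cannot be basic with [ʃ] derived before the NEG suffix.
So /ʃ/ is underlying, and a rule of depalatalization — palato-alveolar /tʃ/, /dʒ/ and /ʃ/ become [k], [g] and [s] when no front vowel follows — gives [s].
The underlying form of 'sun' is therefore /biviʃ/.

/biviʃ/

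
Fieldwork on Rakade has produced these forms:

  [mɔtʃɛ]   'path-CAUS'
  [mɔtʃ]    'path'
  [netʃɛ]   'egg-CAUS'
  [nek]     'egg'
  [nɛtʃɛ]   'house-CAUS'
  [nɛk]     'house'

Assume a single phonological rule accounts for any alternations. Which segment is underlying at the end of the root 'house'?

/k/

'house' shows [tʃ] ~ [k] at the end of the stem ([nɛtʃɛ] vs [nɛk]).
Compare 'path', with invariant [tʃ] in [mɔtʃɛ] and [mɔtʃ]: an analysis with underlying /tʃ/ and a rule producing [k] in isolation would wrongly predict alternation here too.
Therefore /k/ is basic and [tʃ] is derived by palatalization before a front vowel (/k/ becomes palato-alveolar [tʃ] before a front vowel).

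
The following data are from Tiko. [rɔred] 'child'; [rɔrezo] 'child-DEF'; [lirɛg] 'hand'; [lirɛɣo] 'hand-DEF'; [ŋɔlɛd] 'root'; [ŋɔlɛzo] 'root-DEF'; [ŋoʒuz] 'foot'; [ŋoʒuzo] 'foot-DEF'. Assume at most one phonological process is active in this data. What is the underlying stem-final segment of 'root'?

/d/

The stem for 'root' ends in [d] in [ŋɔlɛd] but [z] in [ŋɔlɛzo].
The stem 'foot' ([ŋoʒuz], [ŋoʒuzo]) shows [z] unchanged in both environments, so [z] cannot be basic with [d] derived in isolation.
Therefore /d/ is basic and [z] is derived by intervocalic spirantization (voiced stops become fricatives between vowels).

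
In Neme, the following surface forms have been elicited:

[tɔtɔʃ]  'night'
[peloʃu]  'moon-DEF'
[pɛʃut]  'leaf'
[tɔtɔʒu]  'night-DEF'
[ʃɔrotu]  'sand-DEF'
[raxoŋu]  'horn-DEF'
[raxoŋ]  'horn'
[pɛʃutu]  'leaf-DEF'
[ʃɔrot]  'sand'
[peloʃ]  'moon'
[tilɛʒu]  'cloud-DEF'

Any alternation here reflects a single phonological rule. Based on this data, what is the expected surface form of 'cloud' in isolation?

[tilɛʃ]

The stem for 'night' ends in [ʃ] in [tɔtɔʃ] but [ʒ] in [tɔtɔʒu].
The stem 'moon' ([peloʃ], [peloʃu]) shows [ʃ] unchanged in both environments, so [ʃ] cannot be basic with [ʒ] derived before the DEF suffix.
So /ʒ/ is underlying, and a rule of word-final obstruent devoicing — voiced obstruents become voiceless word-finally — gives [ʃ].
The one attested form of 'cloud', [tilɛʒu], shows underlying /tilɛʒ/. Applying the same rule word-finally gives [tilɛʃ].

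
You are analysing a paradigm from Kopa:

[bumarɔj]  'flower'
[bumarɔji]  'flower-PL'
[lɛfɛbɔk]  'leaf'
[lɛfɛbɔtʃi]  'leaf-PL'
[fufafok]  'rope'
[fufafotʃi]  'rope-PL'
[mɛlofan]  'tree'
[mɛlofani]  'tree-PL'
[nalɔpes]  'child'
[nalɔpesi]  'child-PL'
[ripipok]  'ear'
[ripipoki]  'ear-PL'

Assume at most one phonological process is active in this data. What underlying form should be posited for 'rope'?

The root 'rope' surfaces as [fufafok] and [fufafotʃi], with a stem-final [k] ~ [tʃ] alternation.
But 'ear' keeps [k] in both environments ([ripipok], [ripipoki]), so there is no rule changing /k/ to [tʃ] before the PL suffix.
The alternation reflects depalatalization: palato-alveolar /tʃ/ becomes [k] when no front vowel follows. /tʃ/ is underlying.
Hence 'rope' is /fufafotʃ/ underlyingly.

/fufafotʃ/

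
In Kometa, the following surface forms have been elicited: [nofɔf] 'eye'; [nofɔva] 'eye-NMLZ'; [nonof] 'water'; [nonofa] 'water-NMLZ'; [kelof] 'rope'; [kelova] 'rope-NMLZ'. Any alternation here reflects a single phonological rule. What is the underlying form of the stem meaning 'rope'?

The root 'rope' surfaces as [kelof] and [kelova], with a stem-final [f] ~ [v] alternation.
But 'water' keeps [f] in both environments ([nonof], [nonofa]), so there is no rule changing /f/ to [v] before the NMLZ suffix.
So /v/ is underlying, and a rule of word-final obstruent devoicing — voiced obstruents become voiceless word-finally — gives [f].

/kelov/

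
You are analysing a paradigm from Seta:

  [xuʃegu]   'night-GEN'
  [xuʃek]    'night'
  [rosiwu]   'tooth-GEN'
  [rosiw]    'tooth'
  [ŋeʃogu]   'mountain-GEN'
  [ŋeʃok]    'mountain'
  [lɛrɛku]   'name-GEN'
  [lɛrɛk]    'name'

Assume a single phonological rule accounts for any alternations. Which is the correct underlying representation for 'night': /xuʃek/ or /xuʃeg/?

/xuʃeg/

The stem for 'night' ends in [g] in [xuʃegu] but [k] in [xuʃek].
If /k/ were underlying and a rule turned it into [g] before the GEN suffix, 'name' would also alternate; but it has [k] in both [lɛrɛku] and [lɛrɛk].
Therefore /g/ is basic and [k] is derived by word-final obstruent devoicing (voiced obstruents become voiceless word-finally).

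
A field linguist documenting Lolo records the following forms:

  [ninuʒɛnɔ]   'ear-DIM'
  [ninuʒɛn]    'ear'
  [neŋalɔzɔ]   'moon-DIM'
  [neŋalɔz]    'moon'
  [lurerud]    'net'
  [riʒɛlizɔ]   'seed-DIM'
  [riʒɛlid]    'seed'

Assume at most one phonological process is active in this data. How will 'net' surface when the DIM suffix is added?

[lureruzɔ]

The root 'seed' surfaces as [riʒɛlizɔ] and [riʒɛlid], with a stem-final [z] ~ [d] alternation.
But 'moon' keeps [z] in both environments ([neŋalɔzɔ], [neŋalɔz]), so there is no rule changing /z/ to [d] in isolation.
The alternation reflects intervocalic spirantization: voiced stops become fricatives between vowels. /d/ is underlying.
The one attested form of 'net', [lurerud], shows underlying /lurerud/. Applying the same rule between vowels gives [lureruzɔ].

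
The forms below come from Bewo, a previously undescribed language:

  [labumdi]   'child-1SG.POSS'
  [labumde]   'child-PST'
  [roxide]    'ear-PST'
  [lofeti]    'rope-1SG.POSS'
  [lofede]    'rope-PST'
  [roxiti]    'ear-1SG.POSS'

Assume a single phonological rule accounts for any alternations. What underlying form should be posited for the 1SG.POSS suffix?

The 1SG.POSS morpheme has two allomorphs, [-di] and [-ti].
The PST suffix, which begins with [d], is invariant after every stem; so [d] is not altered by any rule here.
The 1SG.POSS suffix is therefore /-ti/ underlyingly, with post-nasal voicing: voiceless stops become voiced after a nasal.

/-ti/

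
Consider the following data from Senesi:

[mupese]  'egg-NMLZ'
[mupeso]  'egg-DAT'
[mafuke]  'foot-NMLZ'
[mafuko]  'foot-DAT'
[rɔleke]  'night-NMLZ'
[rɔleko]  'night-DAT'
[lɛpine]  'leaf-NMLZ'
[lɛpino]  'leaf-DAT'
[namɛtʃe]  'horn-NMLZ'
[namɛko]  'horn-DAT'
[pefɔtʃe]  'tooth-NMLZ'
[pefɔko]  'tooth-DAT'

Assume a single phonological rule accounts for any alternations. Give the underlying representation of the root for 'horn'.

The root 'horn' surfaces as [namɛtʃe] and [namɛko], with a stem-final [tʃ] ~ [k] alternation.
But 'foot' keeps [k] in both environments ([mafuke], [mafuko]), so there is no rule changing /k/ to [tʃ] before the NMLZ suffix.
The underlying segment must be /tʃ/; palato-alveolar /tʃ/ becomes [k] when no front vowel follows, yielding [k] there.

/namɛtʃ/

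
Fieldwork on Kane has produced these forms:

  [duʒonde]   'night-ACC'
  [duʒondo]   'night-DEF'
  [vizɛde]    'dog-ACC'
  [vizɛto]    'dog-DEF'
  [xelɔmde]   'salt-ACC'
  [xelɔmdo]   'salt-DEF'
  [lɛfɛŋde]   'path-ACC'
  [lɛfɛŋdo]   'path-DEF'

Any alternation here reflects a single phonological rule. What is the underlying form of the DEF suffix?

/-to/

The DEF suffix surfaces as [-do] and [-to], depending on the final segment of the stem.
By contrast the ACC suffix keeps its initial [d] throughout — that segment must be underlying.
The DEF suffix is therefore /-to/ underlyingly, with post-nasal voicing: voiceless stops become voiced after a nasal.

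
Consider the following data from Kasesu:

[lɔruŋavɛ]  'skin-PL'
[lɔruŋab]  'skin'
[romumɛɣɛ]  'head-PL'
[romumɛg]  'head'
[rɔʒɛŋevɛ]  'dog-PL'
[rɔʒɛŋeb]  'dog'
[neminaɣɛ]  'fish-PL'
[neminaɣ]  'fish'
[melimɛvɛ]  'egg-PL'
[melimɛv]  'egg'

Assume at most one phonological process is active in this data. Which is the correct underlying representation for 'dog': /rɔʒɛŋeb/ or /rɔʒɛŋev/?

/rɔʒɛŋeb/

The root 'dog' surfaces as [rɔʒɛŋevɛ] and [rɔʒɛŋeb], with a stem-final [v] ~ [b] alternation.
But 'egg' keeps [v] in both environments ([melimɛvɛ], [melimɛv]), so there is no rule changing /v/ to [b] in isolation.
The alternation reflects intervocalic spirantization: voiced stops become fricatives between vowels. /b/ is underlying.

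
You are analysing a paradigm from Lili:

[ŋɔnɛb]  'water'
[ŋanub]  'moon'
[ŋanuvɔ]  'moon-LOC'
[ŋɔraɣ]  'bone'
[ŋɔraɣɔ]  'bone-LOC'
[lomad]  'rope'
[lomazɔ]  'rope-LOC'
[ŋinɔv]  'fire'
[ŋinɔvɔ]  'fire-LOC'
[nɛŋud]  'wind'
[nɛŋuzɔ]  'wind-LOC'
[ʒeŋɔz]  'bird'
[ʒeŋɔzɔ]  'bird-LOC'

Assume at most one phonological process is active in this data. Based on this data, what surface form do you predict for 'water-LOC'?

[ŋɔnɛvɔ]

The stem for 'moon' ends in [b] in [ŋanub] but [v] in [ŋanuvɔ].
If /v/ were underlying and a rule turned it into [b] in isolation, 'fire' would also alternate; but it has [v] in both [ŋinɔv] and [ŋinɔvɔ].
So /b/ is underlying, and a rule of intervocalic spirantization — voiced stops become fricatives between vowels — gives [v].
From [ŋɔnɛb] the stem 'water' is /ŋɔnɛb/; between vowels this yields [ŋɔnɛvɔ].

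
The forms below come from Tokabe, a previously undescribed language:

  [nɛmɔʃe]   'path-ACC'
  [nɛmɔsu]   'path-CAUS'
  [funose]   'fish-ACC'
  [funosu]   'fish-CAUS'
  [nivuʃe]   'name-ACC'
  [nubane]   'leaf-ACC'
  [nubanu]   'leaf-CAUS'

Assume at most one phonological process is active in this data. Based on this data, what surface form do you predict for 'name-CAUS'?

[nivusu]

The stem for 'path' ends in [ʃ] in [nɛmɔʃe] but [s] in [nɛmɔsu].
Compare 'fish', with invariant [s] in [funose] and [funosu]: an analysis with underlying /s/ and a rule producing [ʃ] before the ACC suffix would wrongly predict alternation here too.
The alternation reflects depalatalization: palato-alveolar /ʃ/ becomes [s] when no front vowel follows. /ʃ/ is underlying.
The one attested form of 'name', [nivuʃe], shows underlying /nivuʃ/. Applying the same rule when no front vowel follows gives [nivusu].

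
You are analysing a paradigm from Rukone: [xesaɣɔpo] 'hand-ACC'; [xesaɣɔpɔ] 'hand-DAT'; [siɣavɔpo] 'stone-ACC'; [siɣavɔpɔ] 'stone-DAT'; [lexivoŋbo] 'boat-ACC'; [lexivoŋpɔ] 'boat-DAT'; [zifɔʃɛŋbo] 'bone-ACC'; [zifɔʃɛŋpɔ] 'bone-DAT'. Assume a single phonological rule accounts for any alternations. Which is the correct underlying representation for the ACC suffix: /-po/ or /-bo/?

The ACC suffix surfaces as [-bo] and [-po], depending on the final segment of the stem.
The DAT suffix, which begins with [p], is invariant after every stem; so [p] is not altered by any rule here.
So the underlying form is /-bo/, and voiced stops become voiceless after a vowel.

/-bo/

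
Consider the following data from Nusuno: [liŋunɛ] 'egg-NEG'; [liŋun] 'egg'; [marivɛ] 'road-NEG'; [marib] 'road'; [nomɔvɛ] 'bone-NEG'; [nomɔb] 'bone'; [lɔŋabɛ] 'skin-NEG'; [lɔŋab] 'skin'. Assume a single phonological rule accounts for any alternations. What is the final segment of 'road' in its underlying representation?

/v/

The stem for 'road' ends in [v] in [marivɛ] but [b] in [marib].
Compare 'skin', with invariant [b] in [lɔŋabɛ] and [lɔŋab]: an analysis with underlying /b/ and a rule producing [v] before the NEG suffix would wrongly predict alternation here too.
The underlying segment must be /v/; voiced fricatives become stops word-finally, yielding [b] there.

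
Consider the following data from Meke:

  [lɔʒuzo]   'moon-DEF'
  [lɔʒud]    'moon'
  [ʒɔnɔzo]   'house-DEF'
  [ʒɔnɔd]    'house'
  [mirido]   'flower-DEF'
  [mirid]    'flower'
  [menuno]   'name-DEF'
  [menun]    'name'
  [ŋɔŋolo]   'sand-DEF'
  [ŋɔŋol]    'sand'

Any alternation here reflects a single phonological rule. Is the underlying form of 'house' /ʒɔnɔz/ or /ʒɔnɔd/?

'house' shows [z] ~ [d] at the end of the stem ([ʒɔnɔzo] vs [ʒɔnɔd]).
The stem 'flower' ([mirido], [mirid]) shows [d] unchanged in both environments, so [d] cannot be basic with [z] derived before the DEF suffix.
The alternation reflects word-final hardening: voiced fricatives become stops word-finally. /z/ is underlying.

/ʒɔnɔz/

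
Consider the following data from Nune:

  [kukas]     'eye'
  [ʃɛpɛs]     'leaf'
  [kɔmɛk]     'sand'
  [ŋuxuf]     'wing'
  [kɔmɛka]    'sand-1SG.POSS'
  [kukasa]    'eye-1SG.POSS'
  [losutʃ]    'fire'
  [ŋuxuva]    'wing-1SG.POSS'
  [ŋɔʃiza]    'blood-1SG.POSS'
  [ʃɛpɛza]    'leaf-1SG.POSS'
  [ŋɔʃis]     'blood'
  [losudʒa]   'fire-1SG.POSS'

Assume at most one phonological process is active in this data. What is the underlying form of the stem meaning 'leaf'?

/ʃɛpɛz/

The root 'leaf' surfaces as [ʃɛpɛza] and [ʃɛpɛs], with a stem-final [z] ~ [s] alternation.
The stem 'eye' ([kukasa], [kukas]) shows [s] unchanged in both environments, so [s] cannot be basic with [z] derived before the 1SG.POSS suffix.
Therefore /z/ is basic and [s] is derived by word-final obstruent devoicing (voiced obstruents become voiceless word-finally).
So 'leaf' = /ʃɛpɛz/.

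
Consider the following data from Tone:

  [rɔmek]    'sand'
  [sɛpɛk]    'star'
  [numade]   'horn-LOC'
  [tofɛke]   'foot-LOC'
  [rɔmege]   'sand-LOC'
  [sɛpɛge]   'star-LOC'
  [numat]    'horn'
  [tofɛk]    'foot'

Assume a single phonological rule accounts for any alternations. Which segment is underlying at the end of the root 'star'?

/g/

In [sɛpɛge] and [sɛpɛk] the final segment of 'star' alternates: [g] ~ [k].
If /k/ were underlying and a rule turned it into [g] before the LOC suffix, 'foot' would also alternate; but it has [k] in both [tofɛke] and [tofɛk].
The alternation reflects word-final obstruent devoicing: voiced obstruents become voiceless word-finally. /g/ is underlying.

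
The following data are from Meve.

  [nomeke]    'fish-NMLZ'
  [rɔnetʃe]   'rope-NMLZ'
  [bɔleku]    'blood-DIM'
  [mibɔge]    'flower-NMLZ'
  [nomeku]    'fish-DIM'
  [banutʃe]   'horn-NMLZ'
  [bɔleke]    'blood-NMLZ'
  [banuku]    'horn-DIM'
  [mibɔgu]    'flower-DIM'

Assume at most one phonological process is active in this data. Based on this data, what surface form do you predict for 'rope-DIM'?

[rɔneku]

The stem for 'horn' ends in [k] in [banuku] but [tʃ] in [banutʃe].
If /k/ were underlying and a rule turned it into [tʃ] before the NMLZ suffix, 'blood' would also alternate; but it has [k] in both [bɔleku] and [bɔleke].
The underlying segment must be /tʃ/; palato-alveolar /tʃ/ becomes [k] when no front vowel follows, yielding [k] there.
From [rɔnetʃe] the stem 'rope' is /rɔnetʃ/; when no front vowel follows this yields [rɔneku].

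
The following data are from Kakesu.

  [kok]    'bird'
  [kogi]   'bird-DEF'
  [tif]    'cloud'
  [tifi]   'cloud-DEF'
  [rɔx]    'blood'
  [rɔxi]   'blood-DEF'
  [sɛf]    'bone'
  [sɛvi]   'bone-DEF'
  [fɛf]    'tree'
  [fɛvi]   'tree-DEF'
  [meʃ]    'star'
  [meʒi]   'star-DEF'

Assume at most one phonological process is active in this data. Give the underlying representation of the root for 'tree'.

In [fɛf] and [fɛvi] the final segment of 'tree' alternates: [f] ~ [v].
Compare 'cloud', with invariant [f] in [tif] and [tifi]: an analysis with underlying /f/ and a rule producing [v] before the DEF suffix would wrongly predict alternation here too.
The underlying segment must be /v/; voiced obstruents become voiceless word-finally, yielding [f] there.
The underlying form of 'tree' is therefore /fɛv/.

/fɛv/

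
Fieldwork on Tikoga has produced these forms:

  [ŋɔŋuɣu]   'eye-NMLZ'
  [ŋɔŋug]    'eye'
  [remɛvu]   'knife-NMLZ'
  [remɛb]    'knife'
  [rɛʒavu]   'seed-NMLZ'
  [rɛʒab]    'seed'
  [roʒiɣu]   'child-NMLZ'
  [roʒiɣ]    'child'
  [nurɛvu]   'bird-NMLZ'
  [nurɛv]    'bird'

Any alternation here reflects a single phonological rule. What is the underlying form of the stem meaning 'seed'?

/rɛʒab/

'seed' shows [v] ~ [b] at the end of the stem ([rɛʒavu] vs [rɛʒab]).
Compare 'bird', with invariant [v] in [nurɛvu] and [nurɛv]: an analysis with underlying /v/ and a rule producing [b] in isolation would wrongly predict alternation here too.
So /b/ is underlying, and a rule of intervocalic spirantization — voiced stops become fricatives between vowels — gives [v].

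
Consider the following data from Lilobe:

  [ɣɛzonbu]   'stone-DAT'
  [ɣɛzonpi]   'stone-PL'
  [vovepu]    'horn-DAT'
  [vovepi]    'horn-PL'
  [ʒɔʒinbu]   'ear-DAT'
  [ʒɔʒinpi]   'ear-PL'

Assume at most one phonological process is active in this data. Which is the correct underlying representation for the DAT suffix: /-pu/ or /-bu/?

/-bu/

The DAT morpheme has two allomorphs, [-bu] and [-pu].
By contrast the PL suffix keeps its initial [p] throughout — that segment must be underlying.
The DAT suffix is therefore /-bu/ underlyingly, with post-vocalic devoicing: voiced stops become voiceless after a vowel.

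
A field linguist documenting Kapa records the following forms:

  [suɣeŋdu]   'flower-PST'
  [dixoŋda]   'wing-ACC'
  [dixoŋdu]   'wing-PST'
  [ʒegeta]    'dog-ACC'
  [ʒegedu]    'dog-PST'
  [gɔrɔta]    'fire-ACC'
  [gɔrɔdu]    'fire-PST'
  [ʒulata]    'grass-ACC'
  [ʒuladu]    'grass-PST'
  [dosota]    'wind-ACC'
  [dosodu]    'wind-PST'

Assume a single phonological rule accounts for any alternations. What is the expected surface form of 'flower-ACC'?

[suɣeŋda]

The ACC morpheme has two allomorphs, [-da] and [-ta].
By contrast the PST suffix keeps its initial [d] throughout — that segment must be underlying.
So the underlying form is /-ta/, and voiceless stops become voiced after a nasal.
After 'flower', which ends in a nasal, the suffix surfaces as [-da], giving [suɣeŋda].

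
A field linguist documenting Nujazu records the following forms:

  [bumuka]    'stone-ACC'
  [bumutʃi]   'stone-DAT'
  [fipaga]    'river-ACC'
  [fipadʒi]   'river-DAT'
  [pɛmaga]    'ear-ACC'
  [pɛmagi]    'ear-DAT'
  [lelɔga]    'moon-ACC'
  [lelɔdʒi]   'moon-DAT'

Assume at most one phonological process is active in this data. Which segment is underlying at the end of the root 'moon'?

The root 'moon' surfaces as [lelɔga] and [lelɔdʒi], with a stem-final [g] ~ [dʒ] alternation.
But 'ear' keeps [g] in both environments ([pɛmaga], [pɛmagi]), so there is no rule changing /g/ to [dʒ] before the DAT suffix.
Therefore /dʒ/ is basic and [g] is derived by depalatalization (palato-alveolar /tʃ/ and /dʒ/ become [k] and [g] when no front vowel follows).

/dʒ/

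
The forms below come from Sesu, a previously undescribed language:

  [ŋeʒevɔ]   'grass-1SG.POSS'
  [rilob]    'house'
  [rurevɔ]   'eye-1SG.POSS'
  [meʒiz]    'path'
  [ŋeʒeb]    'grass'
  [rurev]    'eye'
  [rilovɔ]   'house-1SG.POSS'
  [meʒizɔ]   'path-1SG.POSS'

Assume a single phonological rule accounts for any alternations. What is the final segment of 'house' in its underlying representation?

The root 'house' surfaces as [rilovɔ] and [rilob], with a stem-final [v] ~ [b] alternation.
Compare 'eye', with invariant [v] in [rurevɔ] and [rurev]: an analysis with underlying /v/ and a rule producing [b] in isolation would wrongly predict alternation here too.
Therefore /b/ is basic and [v] is derived by intervocalic spirantization (voiced stops become fricatives between vowels).

/b/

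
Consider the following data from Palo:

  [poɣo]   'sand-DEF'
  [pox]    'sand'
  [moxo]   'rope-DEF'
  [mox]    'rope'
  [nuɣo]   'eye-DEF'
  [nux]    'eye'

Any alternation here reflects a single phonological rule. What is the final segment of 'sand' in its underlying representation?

/ɣ/

In [poɣo] and [pox] the final segment of 'sand' alternates: [ɣ] ~ [x].
Compare 'rope', with invariant [x] in [moxo] and [mox]: an analysis with underlying /x/ and a rule producing [ɣ] before the DEF suffix would wrongly predict alternation here too.
So /ɣ/ is underlying, and a rule of word-final obstruent devoicing — voiced obstruents become voiceless word-finally — gives [x].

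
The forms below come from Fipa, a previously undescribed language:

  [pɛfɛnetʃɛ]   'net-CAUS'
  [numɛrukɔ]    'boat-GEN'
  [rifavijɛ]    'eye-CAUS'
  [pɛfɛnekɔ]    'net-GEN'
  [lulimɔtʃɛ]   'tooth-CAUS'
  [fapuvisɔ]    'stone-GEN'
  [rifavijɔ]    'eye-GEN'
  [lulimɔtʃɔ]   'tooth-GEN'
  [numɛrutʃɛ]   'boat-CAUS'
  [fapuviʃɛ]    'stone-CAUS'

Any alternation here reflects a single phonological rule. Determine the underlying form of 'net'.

/pɛfɛnek/

'net' shows [k] ~ [tʃ] at the end of the stem ([pɛfɛnekɔ] vs [pɛfɛnetʃɛ]).
The stem 'tooth' ([lulimɔtʃɔ], [lulimɔtʃɛ]) shows [tʃ] unchanged in both environments, so [tʃ] cannot be basic with [k] derived before the GEN suffix.
The underlying segment must be /k/; /k/ and /s/ become palato-alveolar [tʃ] and [ʃ] before a front vowel, yielding [tʃ] there.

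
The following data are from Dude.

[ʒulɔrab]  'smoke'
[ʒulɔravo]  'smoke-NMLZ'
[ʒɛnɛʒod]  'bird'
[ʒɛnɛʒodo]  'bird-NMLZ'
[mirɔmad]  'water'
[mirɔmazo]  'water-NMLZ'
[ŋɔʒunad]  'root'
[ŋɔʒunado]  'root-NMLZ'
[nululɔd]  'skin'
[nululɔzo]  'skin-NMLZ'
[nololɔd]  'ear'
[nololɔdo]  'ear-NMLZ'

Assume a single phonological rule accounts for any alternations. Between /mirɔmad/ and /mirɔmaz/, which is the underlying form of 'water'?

The stem for 'water' ends in [d] in [mirɔmad] but [z] in [mirɔmazo].
Compare 'bird', with invariant [d] in [ʒɛnɛʒod] and [ʒɛnɛʒodo]: an analysis with underlying /d/ and a rule producing [z] before the NMLZ suffix would wrongly predict alternation here too.
The underlying segment must be /z/; voiced fricatives become stops word-finally, yielding [d] there.

/mirɔmaz/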